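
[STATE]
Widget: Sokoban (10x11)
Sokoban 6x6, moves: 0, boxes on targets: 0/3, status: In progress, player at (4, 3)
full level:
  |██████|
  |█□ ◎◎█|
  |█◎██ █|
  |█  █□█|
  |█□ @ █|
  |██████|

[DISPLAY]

██████    
█□ ◎◎█    
█◎██ █    
█  █□█    
█□ @ █    
██████    
Moves: 0  
          
          
          
          


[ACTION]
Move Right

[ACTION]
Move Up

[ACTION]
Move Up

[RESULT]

██████    
█□ ◎■█    
█◎██@█    
█  █ █    
█□   █    
██████    
Moves: 3  
          
          
          
          


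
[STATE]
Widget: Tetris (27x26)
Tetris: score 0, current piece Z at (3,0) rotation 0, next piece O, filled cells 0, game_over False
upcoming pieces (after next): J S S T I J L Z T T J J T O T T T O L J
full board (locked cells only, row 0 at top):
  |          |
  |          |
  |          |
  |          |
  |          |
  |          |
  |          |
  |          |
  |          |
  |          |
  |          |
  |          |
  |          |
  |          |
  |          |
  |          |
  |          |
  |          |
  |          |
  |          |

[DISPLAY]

   ▓▓     │Next:           
    ▓▓    │▓▓              
          │▓▓              
          │                
          │                
          │                
          │Score:          
          │0               
          │                
          │                
          │                
          │                
          │                
          │                
          │                
          │                
          │                
          │                
          │                
          │                
          │                
          │                
          │                
          │                
          │                
          │                


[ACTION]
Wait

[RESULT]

          │Next:           
   ▓▓     │▓▓              
    ▓▓    │▓▓              
          │                
          │                
          │                
          │Score:          
          │0               
          │                
          │                
          │                
          │                
          │                
          │                
          │                
          │                
          │                
          │                
          │                
          │                
          │                
          │                
          │                
          │                
          │                
          │                


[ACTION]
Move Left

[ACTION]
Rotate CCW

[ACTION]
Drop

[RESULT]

          │Next:           
          │▓▓              
   ▓      │▓▓              
  ▓▓      │                
  ▓       │                
          │                
          │Score:          
          │0               
          │                
          │                
          │                
          │                
          │                
          │                
          │                
          │                
          │                
          │                
          │                
          │                
          │                
          │                
          │                
          │                
          │                
          │                


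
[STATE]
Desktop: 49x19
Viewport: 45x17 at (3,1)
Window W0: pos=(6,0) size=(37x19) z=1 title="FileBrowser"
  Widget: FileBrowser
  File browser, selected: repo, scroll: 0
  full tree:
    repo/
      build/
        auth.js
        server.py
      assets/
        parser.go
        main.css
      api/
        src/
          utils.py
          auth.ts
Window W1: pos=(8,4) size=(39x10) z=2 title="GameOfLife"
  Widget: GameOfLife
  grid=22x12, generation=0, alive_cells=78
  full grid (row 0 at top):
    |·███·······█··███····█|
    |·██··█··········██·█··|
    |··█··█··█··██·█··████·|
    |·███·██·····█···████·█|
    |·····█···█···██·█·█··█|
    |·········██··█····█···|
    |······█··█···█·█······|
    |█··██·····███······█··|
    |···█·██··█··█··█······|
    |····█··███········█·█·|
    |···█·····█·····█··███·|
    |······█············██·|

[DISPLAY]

   ┃ FileBrowser                       ┃     
   ┠───────────────────────────────────┨     
   ┃> [-] repo/                        ┃     
   ┃ ┏━━━━━━━━━━━━━━━━━━━━━━━━━━━━━━━━━━━━━┓ 
   ┃ ┃ GameOfLife                          ┃ 
   ┃ ┠─────────────────────────────────────┨ 
   ┃ ┃Gen: 0                               ┃ 
   ┃ ┃·███·██·····█···████·█               ┃ 
   ┃ ┃·····█···█···██·█·█··█               ┃ 
   ┃ ┃·········██··█····█···               ┃ 
   ┃ ┃······█··█···█·█······               ┃ 
   ┃ ┃█··██·····███······█··               ┃ 
   ┃ ┗━━━━━━━━━━━━━━━━━━━━━━━━━━━━━━━━━━━━━┛ 
   ┃                                   ┃     
   ┃                                   ┃     
   ┃                                   ┃     
   ┃                                   ┃     


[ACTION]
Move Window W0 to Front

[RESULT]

   ┃ FileBrowser                       ┃     
   ┠───────────────────────────────────┨     
   ┃> [-] repo/                        ┃     
   ┃    [+] build/                     ┃━━━┓ 
   ┃    [+] assets/                    ┃   ┃ 
   ┃    [+] api/                       ┃───┨ 
   ┃                                   ┃   ┃ 
   ┃                                   ┃   ┃ 
   ┃                                   ┃   ┃ 
   ┃                                   ┃   ┃ 
   ┃                                   ┃   ┃ 
   ┃                                   ┃   ┃ 
   ┃                                   ┃━━━┛ 
   ┃                                   ┃     
   ┃                                   ┃     
   ┃                                   ┃     
   ┃                                   ┃     


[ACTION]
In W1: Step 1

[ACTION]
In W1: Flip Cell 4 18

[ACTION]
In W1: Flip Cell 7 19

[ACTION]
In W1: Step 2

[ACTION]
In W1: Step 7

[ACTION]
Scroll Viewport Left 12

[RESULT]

      ┃ FileBrowser                       ┃  
      ┠───────────────────────────────────┨  
      ┃> [-] repo/                        ┃  
      ┃    [+] build/                     ┃━━
      ┃    [+] assets/                    ┃  
      ┃    [+] api/                       ┃──
      ┃                                   ┃  
      ┃                                   ┃  
      ┃                                   ┃  
      ┃                                   ┃  
      ┃                                   ┃  
      ┃                                   ┃  
      ┃                                   ┃━━
      ┃                                   ┃  
      ┃                                   ┃  
      ┃                                   ┃  
      ┃                                   ┃  


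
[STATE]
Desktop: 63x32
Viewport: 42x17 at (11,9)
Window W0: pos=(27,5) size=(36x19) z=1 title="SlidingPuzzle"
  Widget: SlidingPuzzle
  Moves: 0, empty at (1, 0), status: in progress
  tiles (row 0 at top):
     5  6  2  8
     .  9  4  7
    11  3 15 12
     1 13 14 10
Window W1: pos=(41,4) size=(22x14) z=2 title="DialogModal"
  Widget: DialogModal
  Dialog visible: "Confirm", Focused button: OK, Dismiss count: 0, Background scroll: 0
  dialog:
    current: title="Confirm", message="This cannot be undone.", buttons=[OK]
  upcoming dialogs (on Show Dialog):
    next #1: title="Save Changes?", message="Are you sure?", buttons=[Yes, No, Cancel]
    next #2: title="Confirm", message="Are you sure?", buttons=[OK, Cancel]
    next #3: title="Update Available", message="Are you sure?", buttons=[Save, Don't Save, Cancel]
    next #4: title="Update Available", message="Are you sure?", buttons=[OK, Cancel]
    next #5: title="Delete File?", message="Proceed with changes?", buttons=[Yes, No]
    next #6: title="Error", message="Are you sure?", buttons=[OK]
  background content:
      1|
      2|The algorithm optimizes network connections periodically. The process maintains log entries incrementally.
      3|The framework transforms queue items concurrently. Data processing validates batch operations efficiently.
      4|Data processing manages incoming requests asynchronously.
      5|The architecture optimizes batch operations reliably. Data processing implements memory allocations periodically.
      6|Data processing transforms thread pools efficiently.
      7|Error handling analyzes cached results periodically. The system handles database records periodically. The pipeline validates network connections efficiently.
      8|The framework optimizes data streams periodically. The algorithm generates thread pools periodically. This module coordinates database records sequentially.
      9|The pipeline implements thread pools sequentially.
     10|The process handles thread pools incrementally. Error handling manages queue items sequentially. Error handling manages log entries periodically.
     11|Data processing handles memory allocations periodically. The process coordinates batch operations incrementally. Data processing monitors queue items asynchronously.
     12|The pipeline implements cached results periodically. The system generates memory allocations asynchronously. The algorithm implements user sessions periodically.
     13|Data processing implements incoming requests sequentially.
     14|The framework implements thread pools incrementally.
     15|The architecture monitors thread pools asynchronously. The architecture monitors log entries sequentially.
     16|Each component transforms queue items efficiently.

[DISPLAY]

                ┃│  5 │  6 │  ┃Th┌────────
                ┃├────┼────┼──┃Da│   Confi
                ┃│    │  9 │  ┃Th│This can
                ┃├────┼────┼──┃Da│     [OK
                ┃│ 11 │  3 │ 1┃Er└────────
                ┃├────┼────┼──┃The framewo
                ┃│  1 │ 13 │ 1┃The pipelin
                ┃└────┴────┴──┃The process
                ┃Moves: 0     ┗━━━━━━━━━━━
                ┃                         
                ┃                         
                ┃                         
                ┃                         
                ┃                         
                ┗━━━━━━━━━━━━━━━━━━━━━━━━━
                                          
                                          


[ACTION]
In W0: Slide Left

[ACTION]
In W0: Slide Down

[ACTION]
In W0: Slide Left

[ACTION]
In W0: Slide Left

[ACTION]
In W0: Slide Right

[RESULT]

                ┃│  5 │  2 │  ┃Th┌────────
                ┃├────┼────┼──┃Da│   Confi
                ┃│  9 │  6 │  ┃Th│This can
                ┃├────┼────┼──┃Da│     [OK
                ┃│ 11 │  3 │ 1┃Er└────────
                ┃├────┼────┼──┃The framewo
                ┃│  1 │ 13 │ 1┃The pipelin
                ┃└────┴────┴──┃The process
                ┃Moves: 5     ┗━━━━━━━━━━━
                ┃                         
                ┃                         
                ┃                         
                ┃                         
                ┃                         
                ┗━━━━━━━━━━━━━━━━━━━━━━━━━
                                          
                                          


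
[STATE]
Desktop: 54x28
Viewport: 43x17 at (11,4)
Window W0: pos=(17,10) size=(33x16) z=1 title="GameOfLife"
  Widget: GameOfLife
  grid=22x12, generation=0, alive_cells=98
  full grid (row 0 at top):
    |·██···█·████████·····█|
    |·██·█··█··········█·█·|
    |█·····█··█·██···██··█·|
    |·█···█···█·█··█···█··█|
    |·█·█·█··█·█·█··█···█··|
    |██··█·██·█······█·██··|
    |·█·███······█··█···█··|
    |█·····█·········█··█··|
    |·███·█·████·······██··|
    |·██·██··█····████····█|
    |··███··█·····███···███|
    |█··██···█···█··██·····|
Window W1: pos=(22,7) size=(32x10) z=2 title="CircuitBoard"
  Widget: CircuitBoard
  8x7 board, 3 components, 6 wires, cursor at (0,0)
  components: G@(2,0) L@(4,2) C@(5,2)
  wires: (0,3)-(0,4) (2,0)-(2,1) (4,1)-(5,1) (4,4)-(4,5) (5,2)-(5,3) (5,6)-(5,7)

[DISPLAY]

                                           
                                           
                                           
           ┏━━━━━━━━━━━━━━━━━━━━━━━━━━━━━━┓
           ┃ CircuitBoard                 ┃
           ┠──────────────────────────────┨
      ┏━━━━┃   0 1 2 3 4 5 6 7            ┃
      ┃ Gam┃0  [.]          · ─ ·         ┃
      ┠────┃                              ┃
      ┃Gen:┃1                             ┃
      ┃·██·┃                              ┃
      ┃·██·┃2   G ─ ·                     ┃
      ┃█···┗━━━━━━━━━━━━━━━━━━━━━━━━━━━━━━┛
      ┃·█···█···█·█··█···█··█         ┃    
      ┃·█·█·█··█·█·█··█···█··         ┃    
      ┃██··█·██·█······█·██··         ┃    
      ┃·█·███······█··█···█··         ┃    


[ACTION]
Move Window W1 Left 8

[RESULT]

                                           
                                           
                                           
   ┏━━━━━━━━━━━━━━━━━━━━━━━━━━━━━━┓        
   ┃ CircuitBoard                 ┃        
   ┠──────────────────────────────┨        
   ┃   0 1 2 3 4 5 6 7            ┃━━━┓    
   ┃0  [.]          · ─ ·         ┃   ┃    
   ┃                              ┃───┨    
   ┃1                             ┃   ┃    
   ┃                              ┃   ┃    
   ┃2   G ─ ·                     ┃   ┃    
   ┗━━━━━━━━━━━━━━━━━━━━━━━━━━━━━━┛   ┃    
      ┃·█···█···█·█··█···█··█         ┃    
      ┃·█·█·█··█·█·█··█···█··         ┃    
      ┃██··█·██·█······█·██··         ┃    
      ┃·█·███······█··█···█··         ┃    


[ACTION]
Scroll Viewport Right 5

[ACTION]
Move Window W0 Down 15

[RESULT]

                                           
                                           
                                           
   ┏━━━━━━━━━━━━━━━━━━━━━━━━━━━━━━┓        
   ┃ CircuitBoard                 ┃        
   ┠──────────────────────────────┨        
   ┃   0 1 2 3 4 5 6 7            ┃        
   ┃0  [.]          · ─ ·         ┃        
   ┃                              ┃━━━┓    
   ┃1                             ┃   ┃    
   ┃                              ┃───┨    
   ┃2   G ─ ·                     ┃   ┃    
   ┗━━━━━━━━━━━━━━━━━━━━━━━━━━━━━━┛   ┃    
      ┃·██·█··█··········█·█·         ┃    
      ┃█·····█··█·██···██··█·         ┃    
      ┃·█···█···█·█··█···█··█         ┃    
      ┃·█·█·█··█·█·█··█···█··         ┃    


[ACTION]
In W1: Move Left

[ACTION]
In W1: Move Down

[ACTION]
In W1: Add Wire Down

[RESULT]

                                           
                                           
                                           
   ┏━━━━━━━━━━━━━━━━━━━━━━━━━━━━━━┓        
   ┃ CircuitBoard                 ┃        
   ┠──────────────────────────────┨        
   ┃   0 1 2 3 4 5 6 7            ┃        
   ┃0               · ─ ·         ┃        
   ┃                              ┃━━━┓    
   ┃1  [.]                        ┃   ┃    
   ┃    │                         ┃───┨    
   ┃2   G ─ ·                     ┃   ┃    
   ┗━━━━━━━━━━━━━━━━━━━━━━━━━━━━━━┛   ┃    
      ┃·██·█··█··········█·█·         ┃    
      ┃█·····█··█·██···██··█·         ┃    
      ┃·█···█···█·█··█···█··█         ┃    
      ┃·█·█·█··█·█·█··█···█··         ┃    


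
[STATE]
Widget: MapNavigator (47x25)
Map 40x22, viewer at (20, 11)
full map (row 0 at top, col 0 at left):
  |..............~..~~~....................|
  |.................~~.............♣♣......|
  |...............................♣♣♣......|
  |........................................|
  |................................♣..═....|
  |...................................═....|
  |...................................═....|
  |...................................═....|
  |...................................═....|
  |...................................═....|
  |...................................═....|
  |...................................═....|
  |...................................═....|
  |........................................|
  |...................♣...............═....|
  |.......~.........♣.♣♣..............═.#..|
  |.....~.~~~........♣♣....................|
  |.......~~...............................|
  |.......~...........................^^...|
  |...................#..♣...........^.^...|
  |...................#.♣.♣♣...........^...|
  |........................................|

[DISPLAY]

                                               
   ..............~..~~~....................    
   .................~~.............♣♣......    
   ...............................♣♣♣......    
   ........................................    
   ................................♣..═....    
   ...................................═....    
   ...................................═....    
   ...................................═....    
   ...................................═....    
   ...................................═....    
   ...................................═....    
   ....................@..............═....    
   ...................................═....    
   ........................................    
   ...................♣...............═....    
   .......~.........♣.♣♣..............═.#..    
   .....~.~~~........♣♣....................    
   .......~~...............................    
   .......~...........................^^...    
   ...................#..♣...........^.^...    
   ...................#.♣.♣♣...........^...    
   ........................................    
                                               
                                               


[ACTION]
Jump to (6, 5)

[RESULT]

                                               
                                               
                                               
                                               
                                               
                                               
                                               
                 ..............~..~~~..........
                 .................~~...........
                 ..............................
                 ..............................
                 ..............................
                 ......@.......................
                 ..............................
                 ..............................
                 ..............................
                 ..............................
                 ..............................
                 ..............................
                 ..............................
                 ..............................
                 ...................♣..........
                 .......~.........♣.♣♣.........
                 .....~.~~~........♣♣..........
                 .......~~.....................


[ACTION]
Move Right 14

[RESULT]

                                               
                                               
                                               
                                               
                                               
                                               
                                               
   ..............~..~~~....................    
   .................~~.............♣♣......    
   ...............................♣♣♣......    
   ........................................    
   ................................♣..═....    
   ....................@..............═....    
   ...................................═....    
   ...................................═....    
   ...................................═....    
   ...................................═....    
   ...................................═....    
   ...................................═....    
   ...................................═....    
   ........................................    
   ...................♣...............═....    
   .......~.........♣.♣♣..............═.#..    
   .....~.~~~........♣♣....................    
   .......~~...............................    


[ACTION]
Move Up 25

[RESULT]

                                               
                                               
                                               
                                               
                                               
                                               
                                               
                                               
                                               
                                               
                                               
                                               
   ..............~..~~~@...................    
   .................~~.............♣♣......    
   ...............................♣♣♣......    
   ........................................    
   ................................♣..═....    
   ...................................═....    
   ...................................═....    
   ...................................═....    
   ...................................═....    
   ...................................═....    
   ...................................═....    
   ...................................═....    
   ...................................═....    


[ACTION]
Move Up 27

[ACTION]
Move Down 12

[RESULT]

   ..............~..~~~....................    
   .................~~.............♣♣......    
   ...............................♣♣♣......    
   ........................................    
   ................................♣..═....    
   ...................................═....    
   ...................................═....    
   ...................................═....    
   ...................................═....    
   ...................................═....    
   ...................................═....    
   ...................................═....    
   ....................@..............═....    
   ........................................    
   ...................♣...............═....    
   .......~.........♣.♣♣..............═.#..    
   .....~.~~~........♣♣....................    
   .......~~...............................    
   .......~...........................^^...    
   ...................#..♣...........^.^...    
   ...................#.♣.♣♣...........^...    
   ........................................    
                                               
                                               
                                               


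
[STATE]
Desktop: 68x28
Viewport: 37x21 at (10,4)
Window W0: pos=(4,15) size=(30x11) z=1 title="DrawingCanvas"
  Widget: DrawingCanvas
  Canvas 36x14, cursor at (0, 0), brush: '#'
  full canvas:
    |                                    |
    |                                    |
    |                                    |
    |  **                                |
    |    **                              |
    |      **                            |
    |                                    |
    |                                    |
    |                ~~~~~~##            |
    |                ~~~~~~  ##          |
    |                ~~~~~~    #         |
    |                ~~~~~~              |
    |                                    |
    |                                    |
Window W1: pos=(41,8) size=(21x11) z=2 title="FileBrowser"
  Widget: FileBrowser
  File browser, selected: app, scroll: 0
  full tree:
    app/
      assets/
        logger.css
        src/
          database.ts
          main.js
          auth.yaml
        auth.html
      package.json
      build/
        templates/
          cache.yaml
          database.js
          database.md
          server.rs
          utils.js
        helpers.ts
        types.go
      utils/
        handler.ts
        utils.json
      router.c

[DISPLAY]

                                     
                                     
                                     
                                     
                               ┏━━━━━
                               ┃ File
                               ┠─────
                               ┃> [-]
                               ┃    [
                               ┃    p
                               ┃    [
━━━━━━━━━━━━━━━━━━━━━━━┓       ┃    [
ingCanvas              ┃       ┃    r
───────────────────────┨       ┃     
                       ┃       ┗━━━━━
                       ┃             
                       ┃             
                       ┃             
*                      ┃             
 **                    ┃             
                       ┃             


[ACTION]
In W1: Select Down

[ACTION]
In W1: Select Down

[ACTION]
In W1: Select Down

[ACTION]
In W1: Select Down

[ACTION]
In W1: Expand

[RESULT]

                                     
                                     
                                     
                                     
                               ┏━━━━━
                               ┃ File
                               ┠─────
                               ┃  [-]
                               ┃    [
                               ┃    p
                               ┃    [
━━━━━━━━━━━━━━━━━━━━━━━┓       ┃  > [
ingCanvas              ┃       ┃     
───────────────────────┨       ┃     
                       ┃       ┗━━━━━
                       ┃             
                       ┃             
                       ┃             
*                      ┃             
 **                    ┃             
                       ┃             


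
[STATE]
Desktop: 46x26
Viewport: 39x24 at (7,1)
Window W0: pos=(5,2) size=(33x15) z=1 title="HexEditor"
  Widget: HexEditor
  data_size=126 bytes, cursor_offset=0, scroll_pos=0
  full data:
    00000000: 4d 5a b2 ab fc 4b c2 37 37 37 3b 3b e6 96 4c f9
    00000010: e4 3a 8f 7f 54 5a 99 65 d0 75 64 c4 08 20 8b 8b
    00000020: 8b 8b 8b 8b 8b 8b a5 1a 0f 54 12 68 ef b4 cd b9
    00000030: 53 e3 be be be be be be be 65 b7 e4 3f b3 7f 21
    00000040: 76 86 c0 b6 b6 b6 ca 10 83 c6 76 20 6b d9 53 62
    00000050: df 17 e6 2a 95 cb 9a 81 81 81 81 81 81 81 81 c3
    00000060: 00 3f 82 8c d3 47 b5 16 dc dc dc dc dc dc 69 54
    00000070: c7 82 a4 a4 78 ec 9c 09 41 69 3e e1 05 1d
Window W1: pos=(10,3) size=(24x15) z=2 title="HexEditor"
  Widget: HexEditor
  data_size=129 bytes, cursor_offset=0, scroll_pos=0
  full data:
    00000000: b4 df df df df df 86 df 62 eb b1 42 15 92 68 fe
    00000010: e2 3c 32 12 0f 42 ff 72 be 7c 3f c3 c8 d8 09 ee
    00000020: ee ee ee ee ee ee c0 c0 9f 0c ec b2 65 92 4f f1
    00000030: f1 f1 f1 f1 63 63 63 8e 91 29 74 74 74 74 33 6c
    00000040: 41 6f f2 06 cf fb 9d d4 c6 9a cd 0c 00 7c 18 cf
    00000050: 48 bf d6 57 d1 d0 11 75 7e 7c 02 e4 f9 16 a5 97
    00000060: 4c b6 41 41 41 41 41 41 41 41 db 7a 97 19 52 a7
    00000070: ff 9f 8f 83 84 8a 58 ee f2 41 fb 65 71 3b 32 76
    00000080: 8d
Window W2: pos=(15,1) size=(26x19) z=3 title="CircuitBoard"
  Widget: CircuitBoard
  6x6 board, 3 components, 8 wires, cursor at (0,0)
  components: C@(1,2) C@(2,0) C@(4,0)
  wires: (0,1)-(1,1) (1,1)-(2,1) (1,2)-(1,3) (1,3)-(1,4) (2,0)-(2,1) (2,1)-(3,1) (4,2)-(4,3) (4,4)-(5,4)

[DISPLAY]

        ┏━━━━━━━━━━━━━━━━━━━━━━━━┓     
━━━━━━━━┃ CircuitBoard           ┃     
Hex┏━━━━┠────────────────────────┨     
───┃ Hex┃   0 1 2 3 4 5          ┃     
000┠────┃0  [.]  ·               ┃     
000┃0000┃        │               ┃     
000┃0000┃1       ·   C ─ · ─ ·   ┃     
000┃0000┃        │               ┃     
000┃0000┃2   C ─ ·               ┃     
000┃0000┃        │               ┃     
000┃0000┃3       ·               ┃     
000┃0000┃                        ┃     
   ┃0000┃4   C       · ─ ·   ·   ┃     
   ┃0000┃                    │   ┃     
   ┃    ┃5                   ·   ┃     
━━━┃    ┃Cursor: (0,0)           ┃     
   ┗━━━━┃                        ┃     
        ┃                        ┃     
        ┗━━━━━━━━━━━━━━━━━━━━━━━━┛     
                                       
                                       
                                       
                                       
                                       


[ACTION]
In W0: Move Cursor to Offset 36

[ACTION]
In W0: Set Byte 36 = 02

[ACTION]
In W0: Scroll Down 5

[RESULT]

        ┏━━━━━━━━━━━━━━━━━━━━━━━━┓     
━━━━━━━━┃ CircuitBoard           ┃     
Hex┏━━━━┠────────────────────────┨     
───┃ Hex┃   0 1 2 3 4 5          ┃     
000┠────┃0  [.]  ·               ┃     
000┃0000┃        │               ┃     
000┃0000┃1       ·   C ─ · ─ ·   ┃     
   ┃0000┃        │               ┃     
   ┃0000┃2   C ─ ·               ┃     
   ┃0000┃        │               ┃     
   ┃0000┃3       ·               ┃     
   ┃0000┃                        ┃     
   ┃0000┃4   C       · ─ ·   ·   ┃     
   ┃0000┃                    │   ┃     
   ┃    ┃5                   ·   ┃     
━━━┃    ┃Cursor: (0,0)           ┃     
   ┗━━━━┃                        ┃     
        ┃                        ┃     
        ┗━━━━━━━━━━━━━━━━━━━━━━━━┛     
                                       
                                       
                                       
                                       
                                       


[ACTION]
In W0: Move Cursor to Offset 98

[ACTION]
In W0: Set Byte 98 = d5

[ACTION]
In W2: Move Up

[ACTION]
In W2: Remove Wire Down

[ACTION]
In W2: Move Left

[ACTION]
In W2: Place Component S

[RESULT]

        ┏━━━━━━━━━━━━━━━━━━━━━━━━┓     
━━━━━━━━┃ CircuitBoard           ┃     
Hex┏━━━━┠────────────────────────┨     
───┃ Hex┃   0 1 2 3 4 5          ┃     
000┠────┃0  [S]  ·               ┃     
000┃0000┃        │               ┃     
000┃0000┃1       ·   C ─ · ─ ·   ┃     
   ┃0000┃        │               ┃     
   ┃0000┃2   C ─ ·               ┃     
   ┃0000┃        │               ┃     
   ┃0000┃3       ·               ┃     
   ┃0000┃                        ┃     
   ┃0000┃4   C       · ─ ·   ·   ┃     
   ┃0000┃                    │   ┃     
   ┃    ┃5                   ·   ┃     
━━━┃    ┃Cursor: (0,0)           ┃     
   ┗━━━━┃                        ┃     
        ┃                        ┃     
        ┗━━━━━━━━━━━━━━━━━━━━━━━━┛     
                                       
                                       
                                       
                                       
                                       


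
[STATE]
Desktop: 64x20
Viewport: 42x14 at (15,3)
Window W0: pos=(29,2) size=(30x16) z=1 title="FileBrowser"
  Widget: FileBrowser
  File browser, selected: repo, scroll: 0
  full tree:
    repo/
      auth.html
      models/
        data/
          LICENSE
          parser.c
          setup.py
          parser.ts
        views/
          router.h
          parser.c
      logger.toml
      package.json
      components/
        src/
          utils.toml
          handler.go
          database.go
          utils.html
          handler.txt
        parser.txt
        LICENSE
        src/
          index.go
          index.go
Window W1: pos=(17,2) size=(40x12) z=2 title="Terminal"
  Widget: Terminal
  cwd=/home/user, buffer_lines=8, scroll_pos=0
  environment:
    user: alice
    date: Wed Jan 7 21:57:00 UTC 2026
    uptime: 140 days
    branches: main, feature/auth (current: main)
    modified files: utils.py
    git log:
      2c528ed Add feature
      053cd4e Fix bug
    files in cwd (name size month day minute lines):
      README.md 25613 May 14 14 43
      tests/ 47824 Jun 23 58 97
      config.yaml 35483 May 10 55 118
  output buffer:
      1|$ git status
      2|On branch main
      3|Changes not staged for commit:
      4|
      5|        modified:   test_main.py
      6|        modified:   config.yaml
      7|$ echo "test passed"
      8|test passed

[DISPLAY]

  ┃ Terminal                             ┃
  ┠──────────────────────────────────────┨
  ┃$ git status                          ┃
  ┃On branch main                        ┃
  ┃Changes not staged for commit:        ┃
  ┃                                      ┃
  ┃        modified:   test_main.py      ┃
  ┃        modified:   config.yaml       ┃
  ┃$ echo "test passed"                  ┃
  ┃test passed                           ┃
  ┗━━━━━━━━━━━━━━━━━━━━━━━━━━━━━━━━━━━━━━┛
              ┃                           
              ┃                           
              ┃                           


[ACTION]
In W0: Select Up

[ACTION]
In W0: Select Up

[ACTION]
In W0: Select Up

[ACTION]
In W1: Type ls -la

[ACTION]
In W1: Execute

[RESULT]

  ┃ Terminal                             ┃
  ┠──────────────────────────────────────┨
  ┃        modified:   config.yaml       ┃
  ┃$ echo "test passed"                  ┃
  ┃test passed                           ┃
  ┃$ ls -la                              ┃
  ┃-rw-r--r--  1 alice group    25613 May┃
  ┃drwxr-xr-x  1 alice group    47824 Jun┃
  ┃-rw-r--r--  1 alice group    35483 May┃
  ┃$ █                                   ┃
  ┗━━━━━━━━━━━━━━━━━━━━━━━━━━━━━━━━━━━━━━┛
              ┃                           
              ┃                           
              ┃                           


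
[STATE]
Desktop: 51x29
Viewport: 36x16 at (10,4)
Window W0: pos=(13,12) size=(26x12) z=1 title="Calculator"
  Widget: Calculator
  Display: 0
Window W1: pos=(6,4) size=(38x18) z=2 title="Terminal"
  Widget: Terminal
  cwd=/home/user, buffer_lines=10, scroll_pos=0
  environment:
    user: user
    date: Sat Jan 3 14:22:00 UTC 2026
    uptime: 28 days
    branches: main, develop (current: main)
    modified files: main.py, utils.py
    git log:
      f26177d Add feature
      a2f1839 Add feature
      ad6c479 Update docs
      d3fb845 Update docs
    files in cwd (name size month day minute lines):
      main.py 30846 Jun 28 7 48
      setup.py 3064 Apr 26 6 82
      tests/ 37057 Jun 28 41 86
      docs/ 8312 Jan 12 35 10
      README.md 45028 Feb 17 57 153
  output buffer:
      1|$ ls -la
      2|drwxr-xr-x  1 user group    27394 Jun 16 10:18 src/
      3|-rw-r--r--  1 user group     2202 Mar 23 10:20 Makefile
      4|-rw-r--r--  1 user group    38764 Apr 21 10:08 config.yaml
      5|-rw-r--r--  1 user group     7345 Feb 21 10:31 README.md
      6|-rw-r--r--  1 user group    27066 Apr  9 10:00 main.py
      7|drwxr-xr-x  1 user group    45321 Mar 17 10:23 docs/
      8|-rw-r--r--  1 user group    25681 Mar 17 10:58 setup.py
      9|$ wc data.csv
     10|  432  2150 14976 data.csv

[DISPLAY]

━━━━━━━━━━━━━━━━━━━━━━━━━━━━━━━━━┓  
rminal                           ┃  
─────────────────────────────────┨  
s -la                            ┃  
xr-xr-x  1 user group    27394 Ju┃  
-r--r--  1 user group     2202 Ma┃  
-r--r--  1 user group    38764 Ap┃  
-r--r--  1 user group     7345 Fe┃  
-r--r--  1 user group    27066 Ap┃  
xr-xr-x  1 user group    45321 Ma┃  
-r--r--  1 user group    25681 Ma┃  
c data.csv                       ┃  
32  2150 14976 data.csv          ┃  
                                 ┃  
                                 ┃  
                                 ┃  


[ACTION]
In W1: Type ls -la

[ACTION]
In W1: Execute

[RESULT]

━━━━━━━━━━━━━━━━━━━━━━━━━━━━━━━━━┓  
rminal                           ┃  
─────────────────────────────────┨  
-r--r--  1 user group    38764 Ap┃  
-r--r--  1 user group     7345 Fe┃  
-r--r--  1 user group    27066 Ap┃  
xr-xr-x  1 user group    45321 Ma┃  
-r--r--  1 user group    25681 Ma┃  
c data.csv                       ┃  
32  2150 14976 data.csv          ┃  
s -la                            ┃  
-r--r--  1 user group    30846 Ju┃  
-r--r--  1 user group     3064 Ap┃  
xr-xr-x  1 user group    37057 Ju┃  
xr-xr-x  1 user group     8312 Ja┃  
-r--r--  1 user group    45028 Fe┃  


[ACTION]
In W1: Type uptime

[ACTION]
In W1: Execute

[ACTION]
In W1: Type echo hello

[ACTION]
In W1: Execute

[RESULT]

━━━━━━━━━━━━━━━━━━━━━━━━━━━━━━━━━┓  
rminal                           ┃  
─────────────────────────────────┨  
-r--r--  1 user group    25681 Ma┃  
c data.csv                       ┃  
32  2150 14976 data.csv          ┃  
s -la                            ┃  
-r--r--  1 user group    30846 Ju┃  
-r--r--  1 user group     3064 Ap┃  
xr-xr-x  1 user group    37057 Ju┃  
xr-xr-x  1 user group     8312 Ja┃  
-r--r--  1 user group    45028 Fe┃  
ptime                            ┃  
:00  up 28 days                  ┃  
cho hello                        ┃  
lo                               ┃  
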